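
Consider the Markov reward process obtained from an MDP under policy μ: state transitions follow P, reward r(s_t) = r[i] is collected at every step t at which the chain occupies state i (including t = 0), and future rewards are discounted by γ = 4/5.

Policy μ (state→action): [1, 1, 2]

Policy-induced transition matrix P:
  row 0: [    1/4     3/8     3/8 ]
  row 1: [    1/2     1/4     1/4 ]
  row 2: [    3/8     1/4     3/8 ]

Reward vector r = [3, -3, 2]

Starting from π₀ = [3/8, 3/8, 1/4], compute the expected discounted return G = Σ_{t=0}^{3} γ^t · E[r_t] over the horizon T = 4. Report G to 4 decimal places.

G = 2.2310

t=0: π = [0.3750, 0.3750, 0.2500], E[r] = 0.5000, γ^t·E[r] = 0.500000, running G = 0.500000
t=1: π = [0.3750, 0.2969, 0.3281], E[r] = 0.8906, γ^t·E[r] = 0.712500, running G = 1.212500
t=2: π = [0.3652, 0.2969, 0.3379], E[r] = 0.8809, γ^t·E[r] = 0.563750, running G = 1.776250
t=3: π = [0.3665, 0.2957, 0.3379], E[r] = 0.8882, γ^t·E[r] = 0.454750, running G = 2.231000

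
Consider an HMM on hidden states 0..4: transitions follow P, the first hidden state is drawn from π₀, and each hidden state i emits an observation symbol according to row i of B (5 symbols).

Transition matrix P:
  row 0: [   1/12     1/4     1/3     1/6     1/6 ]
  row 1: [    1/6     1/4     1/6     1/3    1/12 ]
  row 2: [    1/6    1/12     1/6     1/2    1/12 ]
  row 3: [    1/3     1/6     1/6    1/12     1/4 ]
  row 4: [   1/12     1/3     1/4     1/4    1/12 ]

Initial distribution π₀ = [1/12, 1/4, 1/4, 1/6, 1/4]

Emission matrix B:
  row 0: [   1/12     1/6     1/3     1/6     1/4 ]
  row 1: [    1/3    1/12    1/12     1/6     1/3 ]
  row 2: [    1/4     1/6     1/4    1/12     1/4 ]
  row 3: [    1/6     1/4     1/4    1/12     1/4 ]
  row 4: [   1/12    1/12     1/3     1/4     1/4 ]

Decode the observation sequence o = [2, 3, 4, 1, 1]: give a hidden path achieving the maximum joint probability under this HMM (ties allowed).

path = [4, 1, 1, 3, 0]

t=0: δ = [2.778e-02, 2.083e-02, 6.250e-02, 4.167e-02, 8.333e-02]  (obs o_0=2)
t=1: δ = [2.315e-03, 4.630e-03, 1.736e-03, 2.604e-03, 2.604e-03]  ψ = [3, 4, 4, 2, 3]  (obs o_1=3)
t=2: δ = [2.170e-04, 3.858e-04, 1.929e-04, 3.858e-04, 1.628e-04]  ψ = [3, 1, 0, 1, 3]  (obs o_2=4)
t=3: δ = [2.143e-05, 8.038e-06, 1.206e-05, 3.215e-05, 8.038e-06]  ψ = [3, 1, 0, 1, 3]  (obs o_3=1)
t=4: δ = [1.786e-06, 4.465e-07, 1.191e-06, 1.507e-06, 6.698e-07]  ψ = [3, 0, 0, 2, 3]  (obs o_4=1)
backtrack: best end state = 0; path = [4, 1, 1, 3, 0]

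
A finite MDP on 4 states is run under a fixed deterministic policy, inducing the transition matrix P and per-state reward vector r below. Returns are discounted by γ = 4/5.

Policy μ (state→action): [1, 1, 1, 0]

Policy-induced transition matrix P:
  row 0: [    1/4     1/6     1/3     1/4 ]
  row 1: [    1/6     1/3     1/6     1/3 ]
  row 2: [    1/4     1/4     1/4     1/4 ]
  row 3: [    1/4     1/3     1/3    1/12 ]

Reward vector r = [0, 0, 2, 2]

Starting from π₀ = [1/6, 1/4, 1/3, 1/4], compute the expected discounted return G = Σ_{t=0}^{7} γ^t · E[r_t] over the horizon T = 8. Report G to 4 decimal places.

G = 4.3147

t=0: π = [0.1667, 0.2500, 0.3333, 0.2500], E[r] = 1.1667, γ^t·E[r] = 1.166667, running G = 1.166667
t=1: π = [0.2292, 0.2778, 0.2639, 0.2292], E[r] = 0.9861, γ^t·E[r] = 0.788889, running G = 1.955556
t=2: π = [0.2269, 0.2731, 0.2650, 0.2350], E[r] = 1.0000, γ^t·E[r] = 0.640000, running G = 2.595556
t=3: π = [0.2272, 0.2734, 0.2657, 0.2336], E[r] = 0.9986, γ^t·E[r] = 0.511309, running G = 3.106864
t=4: π = [0.2272, 0.2733, 0.2656, 0.2339], E[r] = 0.9989, γ^t·E[r] = 0.409165, running G = 3.516030
t=5: π = [0.2272, 0.2733, 0.2656, 0.2338], E[r] = 0.9989, γ^t·E[r] = 0.327317, running G = 3.843347
t=6: π = [0.2272, 0.2733, 0.2656, 0.2338], E[r] = 0.9989, γ^t·E[r] = 0.261857, running G = 4.105204
t=7: π = [0.2272, 0.2733, 0.2656, 0.2338], E[r] = 0.9989, γ^t·E[r] = 0.209485, running G = 4.314689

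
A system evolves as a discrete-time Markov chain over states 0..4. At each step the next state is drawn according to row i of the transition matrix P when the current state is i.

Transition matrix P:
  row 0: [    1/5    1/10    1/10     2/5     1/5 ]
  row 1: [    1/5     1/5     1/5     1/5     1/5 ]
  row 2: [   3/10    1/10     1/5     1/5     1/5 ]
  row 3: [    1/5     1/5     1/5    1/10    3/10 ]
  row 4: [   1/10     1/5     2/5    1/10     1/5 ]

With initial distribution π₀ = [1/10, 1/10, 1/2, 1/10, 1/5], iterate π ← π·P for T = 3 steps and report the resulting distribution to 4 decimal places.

π = [0.2000, 0.1579, 0.2236, 0.1979, 0.2206]

t=0: π = [0.1000, 0.1000, 0.5000, 0.1000, 0.2000]
t=1: π = [0.2300, 0.1400, 0.2300, 0.1900, 0.2100]
t=2: π = [0.2020, 0.1540, 0.2190, 0.2060, 0.2190]
t=3: π = [0.2000, 0.1579, 0.2236, 0.1979, 0.2206]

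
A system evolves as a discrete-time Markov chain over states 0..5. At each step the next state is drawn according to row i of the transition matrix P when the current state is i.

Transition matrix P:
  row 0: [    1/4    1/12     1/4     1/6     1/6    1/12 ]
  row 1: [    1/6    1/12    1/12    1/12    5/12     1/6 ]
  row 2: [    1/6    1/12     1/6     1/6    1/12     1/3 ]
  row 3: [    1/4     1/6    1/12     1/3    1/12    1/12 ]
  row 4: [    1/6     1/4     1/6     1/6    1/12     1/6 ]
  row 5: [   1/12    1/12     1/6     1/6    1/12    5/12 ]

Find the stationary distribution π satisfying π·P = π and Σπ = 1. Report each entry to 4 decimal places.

π = [0.1792, 0.1221, 0.1558, 0.1878, 0.1390, 0.2161]

Balance equations π_j = Σ_i π_i·P[i][j]:
  π_0 = 1/4·π_0 + 1/6·π_1 + 1/6·π_2 + 1/4·π_3 + 1/6·π_4 + 1/12·π_5
  π_1 = 1/12·π_0 + 1/12·π_1 + 1/12·π_2 + 1/6·π_3 + 1/4·π_4 + 1/12·π_5
  π_2 = 1/4·π_0 + 1/12·π_1 + 1/6·π_2 + 1/12·π_3 + 1/6·π_4 + 1/6·π_5
  π_3 = 1/6·π_0 + 1/12·π_1 + 1/6·π_2 + 1/3·π_3 + 1/6·π_4 + 1/6·π_5
  π_4 = 1/6·π_0 + 5/12·π_1 + 1/12·π_2 + 1/12·π_3 + 1/12·π_4 + 1/12·π_5
  normalize: π_0 + π_1 + π_2 + π_3 + π_4 + π_5 = 1
Solving the linear system gives exactly π = [14487/80821, 9872/80821, 12590/80821, 15177/80821, 11233/80821, 17462/80821].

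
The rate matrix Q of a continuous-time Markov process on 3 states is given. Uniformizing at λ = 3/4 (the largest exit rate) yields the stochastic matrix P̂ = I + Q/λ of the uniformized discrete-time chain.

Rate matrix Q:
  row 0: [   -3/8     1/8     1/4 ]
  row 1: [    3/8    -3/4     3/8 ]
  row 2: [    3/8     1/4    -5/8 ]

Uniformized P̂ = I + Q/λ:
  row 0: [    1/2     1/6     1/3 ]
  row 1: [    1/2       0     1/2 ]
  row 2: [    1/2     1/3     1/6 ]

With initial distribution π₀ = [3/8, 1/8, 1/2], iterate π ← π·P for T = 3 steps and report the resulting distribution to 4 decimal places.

t=0: π = [0.3750, 0.1250, 0.5000]
t=1: π = [0.5000, 0.2292, 0.2708]
t=2: π = [0.5000, 0.1736, 0.3264]
t=3: π = [0.5000, 0.1921, 0.3079]

π = [0.5000, 0.1921, 0.3079]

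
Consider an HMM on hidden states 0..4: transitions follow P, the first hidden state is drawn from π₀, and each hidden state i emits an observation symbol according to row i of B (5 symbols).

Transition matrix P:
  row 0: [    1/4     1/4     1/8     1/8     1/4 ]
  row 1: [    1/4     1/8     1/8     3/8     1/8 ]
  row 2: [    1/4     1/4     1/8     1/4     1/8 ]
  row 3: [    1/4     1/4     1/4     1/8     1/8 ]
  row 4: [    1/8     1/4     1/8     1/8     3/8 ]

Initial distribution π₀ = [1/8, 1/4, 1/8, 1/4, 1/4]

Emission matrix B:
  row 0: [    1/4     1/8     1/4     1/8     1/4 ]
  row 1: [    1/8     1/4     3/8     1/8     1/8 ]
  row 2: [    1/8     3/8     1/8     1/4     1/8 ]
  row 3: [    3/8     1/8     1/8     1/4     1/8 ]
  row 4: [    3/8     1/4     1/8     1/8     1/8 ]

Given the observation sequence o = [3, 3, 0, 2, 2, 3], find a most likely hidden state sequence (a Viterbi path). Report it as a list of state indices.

path = [3, 2, 3, 0, 1, 3]

t=0: δ = [1.562e-02, 3.125e-02, 3.125e-02, 6.250e-02, 3.125e-02]  (obs o_0=3)
t=1: δ = [1.953e-03, 1.953e-03, 3.906e-03, 2.930e-03, 1.465e-03]  ψ = [3, 3, 3, 1, 4]  (obs o_1=3)
t=2: δ = [2.441e-04, 1.221e-04, 9.155e-05, 3.662e-04, 2.060e-04]  ψ = [2, 2, 3, 2, 4]  (obs o_2=0)
t=3: δ = [2.289e-05, 3.433e-05, 1.144e-05, 5.722e-06, 9.656e-06]  ψ = [3, 3, 3, 1, 4]  (obs o_3=2)
t=4: δ = [2.146e-06, 2.146e-06, 5.364e-07, 1.609e-06, 7.153e-07]  ψ = [1, 0, 1, 1, 0]  (obs o_4=2)
t=5: δ = [6.706e-08, 6.706e-08, 1.006e-07, 2.012e-07, 6.706e-08]  ψ = [0, 0, 3, 1, 0]  (obs o_5=3)
backtrack: best end state = 3; path = [3, 2, 3, 0, 1, 3]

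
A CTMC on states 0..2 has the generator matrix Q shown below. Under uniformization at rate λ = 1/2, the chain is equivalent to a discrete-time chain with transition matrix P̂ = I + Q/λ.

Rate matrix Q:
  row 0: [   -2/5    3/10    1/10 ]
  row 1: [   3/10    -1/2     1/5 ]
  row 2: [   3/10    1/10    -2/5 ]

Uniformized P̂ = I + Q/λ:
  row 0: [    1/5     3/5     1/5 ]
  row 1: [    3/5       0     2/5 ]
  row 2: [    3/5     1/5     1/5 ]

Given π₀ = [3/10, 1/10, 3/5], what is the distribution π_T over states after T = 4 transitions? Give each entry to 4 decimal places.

t=0: π = [0.3000, 0.1000, 0.6000]
t=1: π = [0.4800, 0.3000, 0.2200]
t=2: π = [0.4080, 0.3320, 0.2600]
t=3: π = [0.4368, 0.2968, 0.2664]
t=4: π = [0.4253, 0.3154, 0.2594]

π = [0.4253, 0.3154, 0.2594]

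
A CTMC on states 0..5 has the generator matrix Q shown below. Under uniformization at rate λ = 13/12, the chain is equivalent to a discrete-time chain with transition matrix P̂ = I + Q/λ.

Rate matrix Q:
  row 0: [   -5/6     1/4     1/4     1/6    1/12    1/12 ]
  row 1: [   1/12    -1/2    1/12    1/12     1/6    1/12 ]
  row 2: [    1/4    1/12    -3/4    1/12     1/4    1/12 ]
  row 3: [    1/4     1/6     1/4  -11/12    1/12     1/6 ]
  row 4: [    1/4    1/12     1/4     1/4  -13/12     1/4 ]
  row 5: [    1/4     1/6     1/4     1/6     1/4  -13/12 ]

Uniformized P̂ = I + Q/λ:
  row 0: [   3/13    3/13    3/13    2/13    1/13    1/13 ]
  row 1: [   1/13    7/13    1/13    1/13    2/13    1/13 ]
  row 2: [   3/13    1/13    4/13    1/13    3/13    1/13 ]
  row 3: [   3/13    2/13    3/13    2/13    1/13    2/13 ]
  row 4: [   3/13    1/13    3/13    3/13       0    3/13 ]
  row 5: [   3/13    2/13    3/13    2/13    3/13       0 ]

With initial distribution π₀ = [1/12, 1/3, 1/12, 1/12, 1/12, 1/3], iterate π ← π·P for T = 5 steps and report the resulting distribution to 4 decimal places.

π = [0.1948, 0.2324, 0.2109, 0.1298, 0.1325, 0.0995]

t=0: π = [0.0833, 0.3333, 0.0833, 0.0833, 0.0833, 0.3333]
t=1: π = [0.1795, 0.2756, 0.1859, 0.1282, 0.1603, 0.0705]
t=2: π = [0.1884, 0.2470, 0.2027, 0.1307, 0.1252, 0.1060]
t=3: π = [0.1928, 0.2381, 0.2084, 0.1289, 0.1338, 0.0981]
t=4: π = [0.1941, 0.2339, 0.2102, 0.1298, 0.1321, 0.0999]
t=5: π = [0.1948, 0.2324, 0.2109, 0.1298, 0.1325, 0.0995]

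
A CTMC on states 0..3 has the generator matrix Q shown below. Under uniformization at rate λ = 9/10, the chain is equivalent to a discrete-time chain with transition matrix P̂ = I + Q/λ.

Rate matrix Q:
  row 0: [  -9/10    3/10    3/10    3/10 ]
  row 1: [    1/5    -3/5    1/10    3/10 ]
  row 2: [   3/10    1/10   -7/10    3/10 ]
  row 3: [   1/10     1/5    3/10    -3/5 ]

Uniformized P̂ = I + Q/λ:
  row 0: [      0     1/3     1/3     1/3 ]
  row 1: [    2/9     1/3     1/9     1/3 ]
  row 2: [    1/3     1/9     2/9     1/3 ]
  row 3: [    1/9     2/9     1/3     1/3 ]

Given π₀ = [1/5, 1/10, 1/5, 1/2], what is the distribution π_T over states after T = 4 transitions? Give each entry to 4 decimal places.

t=0: π = [0.2000, 0.1000, 0.2000, 0.5000]
t=1: π = [0.1444, 0.2333, 0.2889, 0.3333]
t=2: π = [0.1852, 0.2321, 0.2494, 0.3333]
t=3: π = [0.1717, 0.2409, 0.2540, 0.3333]
t=4: π = [0.1752, 0.2398, 0.2516, 0.3333]

π = [0.1752, 0.2398, 0.2516, 0.3333]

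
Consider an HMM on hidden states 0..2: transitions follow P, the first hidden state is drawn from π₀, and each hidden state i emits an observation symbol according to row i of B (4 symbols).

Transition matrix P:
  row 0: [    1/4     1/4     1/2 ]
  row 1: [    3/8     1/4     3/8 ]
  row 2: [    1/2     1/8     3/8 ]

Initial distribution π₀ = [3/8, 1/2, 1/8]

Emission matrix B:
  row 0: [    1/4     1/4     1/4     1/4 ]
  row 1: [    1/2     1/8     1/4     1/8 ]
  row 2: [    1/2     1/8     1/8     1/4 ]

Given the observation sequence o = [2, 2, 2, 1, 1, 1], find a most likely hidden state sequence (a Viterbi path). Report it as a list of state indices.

path = [1, 0, 2, 0, 2, 0]

t=0: δ = [9.375e-02, 1.250e-01, 1.562e-02]  (obs o_0=2)
t=1: δ = [1.172e-02, 7.812e-03, 5.859e-03]  ψ = [1, 1, 0]  (obs o_1=2)
t=2: δ = [7.324e-04, 7.324e-04, 7.324e-04]  ψ = [0, 0, 0]  (obs o_2=2)
t=3: δ = [9.155e-05, 2.289e-05, 4.578e-05]  ψ = [2, 0, 0]  (obs o_3=1)
t=4: δ = [5.722e-06, 2.861e-06, 5.722e-06]  ψ = [0, 0, 0]  (obs o_4=1)
t=5: δ = [7.153e-07, 1.788e-07, 3.576e-07]  ψ = [2, 0, 0]  (obs o_5=1)
backtrack: best end state = 0; path = [1, 0, 2, 0, 2, 0]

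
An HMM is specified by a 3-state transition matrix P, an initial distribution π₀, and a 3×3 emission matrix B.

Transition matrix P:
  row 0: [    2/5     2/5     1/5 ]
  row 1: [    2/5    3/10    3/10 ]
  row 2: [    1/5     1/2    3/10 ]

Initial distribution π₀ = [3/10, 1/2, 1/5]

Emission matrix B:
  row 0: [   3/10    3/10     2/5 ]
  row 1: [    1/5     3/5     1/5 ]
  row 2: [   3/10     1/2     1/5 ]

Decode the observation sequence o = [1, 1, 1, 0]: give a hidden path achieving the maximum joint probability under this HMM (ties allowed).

t=0: δ = [9.000e-02, 3.000e-01, 1.000e-01]  (obs o_0=1)
t=1: δ = [3.600e-02, 5.400e-02, 4.500e-02]  ψ = [1, 1, 1]  (obs o_1=1)
t=2: δ = [6.480e-03, 1.350e-02, 8.100e-03]  ψ = [1, 2, 1]  (obs o_2=1)
t=3: δ = [1.620e-03, 8.100e-04, 1.215e-03]  ψ = [1, 1, 1]  (obs o_3=0)
backtrack: best end state = 0; path = [1, 2, 1, 0]

path = [1, 2, 1, 0]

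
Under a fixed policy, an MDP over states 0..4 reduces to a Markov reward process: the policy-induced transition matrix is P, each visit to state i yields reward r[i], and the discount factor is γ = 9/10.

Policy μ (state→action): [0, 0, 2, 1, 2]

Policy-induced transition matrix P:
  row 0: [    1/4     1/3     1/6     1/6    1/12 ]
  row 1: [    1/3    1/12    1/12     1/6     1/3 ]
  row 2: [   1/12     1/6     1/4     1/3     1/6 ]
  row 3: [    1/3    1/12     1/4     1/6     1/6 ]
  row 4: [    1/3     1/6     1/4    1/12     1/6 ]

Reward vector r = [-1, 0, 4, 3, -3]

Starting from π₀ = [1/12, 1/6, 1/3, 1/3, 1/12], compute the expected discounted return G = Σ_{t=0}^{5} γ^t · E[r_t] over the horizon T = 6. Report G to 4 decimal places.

t=0: π = [0.0833, 0.1667, 0.3333, 0.3333, 0.0833], E[r] = 2.0000, γ^t·E[r] = 2.000000, running G = 2.000000
t=1: π = [0.2431, 0.1389, 0.2153, 0.2153, 0.1875], E[r] = 0.7014, γ^t·E[r] = 0.631250, running G = 2.631250
t=2: π = [0.2593, 0.1777, 0.2066, 0.1869, 0.1696], E[r] = 0.6192, γ^t·E[r] = 0.501563, running G = 3.132813
t=3: π = [0.2601, 0.1795, 0.1988, 0.1870, 0.1747], E[r] = 0.5720, γ^t·E[r] = 0.416953, running G = 3.549766
t=4: π = [0.2620, 0.1795, 0.1984, 0.1852, 0.1749], E[r] = 0.5627, γ^t·E[r] = 0.369172, running G = 3.918938
t=5: π = [0.2619, 0.1799, 0.1983, 0.1852, 0.1747], E[r] = 0.5624, γ^t·E[r] = 0.332068, running G = 4.251006

G = 4.2510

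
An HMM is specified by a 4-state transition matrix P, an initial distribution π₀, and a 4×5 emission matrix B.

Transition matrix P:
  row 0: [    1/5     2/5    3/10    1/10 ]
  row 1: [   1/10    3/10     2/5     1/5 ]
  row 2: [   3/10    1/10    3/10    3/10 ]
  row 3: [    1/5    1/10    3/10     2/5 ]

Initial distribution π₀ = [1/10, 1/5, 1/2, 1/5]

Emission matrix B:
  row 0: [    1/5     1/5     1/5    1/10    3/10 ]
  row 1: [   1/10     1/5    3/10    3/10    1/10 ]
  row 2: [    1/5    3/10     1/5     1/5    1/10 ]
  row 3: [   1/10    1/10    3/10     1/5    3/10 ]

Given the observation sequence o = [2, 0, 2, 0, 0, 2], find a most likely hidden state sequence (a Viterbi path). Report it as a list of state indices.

t=0: δ = [2.000e-02, 6.000e-02, 1.000e-01, 6.000e-02]  (obs o_0=2)
t=1: δ = [6.000e-03, 1.800e-03, 6.000e-03, 3.000e-03]  ψ = [2, 1, 2, 2]  (obs o_1=0)
t=2: δ = [3.600e-04, 7.200e-04, 3.600e-04, 5.400e-04]  ψ = [2, 0, 0, 2]  (obs o_2=2)
t=3: δ = [2.160e-05, 2.160e-05, 5.760e-05, 2.160e-05]  ψ = [2, 1, 1, 3]  (obs o_3=0)
t=4: δ = [3.456e-06, 8.640e-07, 3.456e-06, 1.728e-06]  ψ = [2, 0, 2, 2]  (obs o_4=0)
t=5: δ = [2.074e-07, 4.147e-07, 2.074e-07, 3.110e-07]  ψ = [2, 0, 0, 2]  (obs o_5=2)
backtrack: best end state = 1; path = [2, 0, 1, 2, 0, 1]

path = [2, 0, 1, 2, 0, 1]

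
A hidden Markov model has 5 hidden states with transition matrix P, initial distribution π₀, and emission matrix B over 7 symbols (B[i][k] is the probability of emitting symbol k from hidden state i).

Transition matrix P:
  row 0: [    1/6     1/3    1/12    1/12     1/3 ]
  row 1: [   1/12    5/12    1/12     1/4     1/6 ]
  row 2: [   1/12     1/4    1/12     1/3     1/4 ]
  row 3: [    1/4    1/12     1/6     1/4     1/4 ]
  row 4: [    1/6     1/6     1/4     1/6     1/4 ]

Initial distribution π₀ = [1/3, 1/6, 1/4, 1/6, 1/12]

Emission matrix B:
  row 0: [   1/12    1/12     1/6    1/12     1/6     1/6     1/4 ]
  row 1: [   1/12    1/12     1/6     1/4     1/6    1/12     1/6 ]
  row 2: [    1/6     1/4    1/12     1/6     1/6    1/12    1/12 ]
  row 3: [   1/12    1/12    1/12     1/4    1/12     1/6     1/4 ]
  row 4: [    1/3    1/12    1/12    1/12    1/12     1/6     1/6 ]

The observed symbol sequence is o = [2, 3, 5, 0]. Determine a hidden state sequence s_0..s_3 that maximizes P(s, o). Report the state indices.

t=0: δ = [5.556e-02, 2.778e-02, 2.083e-02, 1.389e-02, 6.944e-03]  (obs o_0=2)
t=1: δ = [7.716e-04, 4.630e-03, 7.716e-04, 1.736e-03, 1.543e-03]  ψ = [0, 0, 0, 1, 0]  (obs o_1=3)
t=2: δ = [7.234e-05, 1.608e-04, 3.215e-05, 1.929e-04, 1.286e-04]  ψ = [3, 1, 1, 1, 1]  (obs o_2=5)
t=3: δ = [4.019e-06, 5.582e-06, 5.358e-06, 4.019e-06, 1.608e-05]  ψ = [3, 1, 3, 3, 3]  (obs o_3=0)
backtrack: best end state = 4; path = [0, 1, 3, 4]

path = [0, 1, 3, 4]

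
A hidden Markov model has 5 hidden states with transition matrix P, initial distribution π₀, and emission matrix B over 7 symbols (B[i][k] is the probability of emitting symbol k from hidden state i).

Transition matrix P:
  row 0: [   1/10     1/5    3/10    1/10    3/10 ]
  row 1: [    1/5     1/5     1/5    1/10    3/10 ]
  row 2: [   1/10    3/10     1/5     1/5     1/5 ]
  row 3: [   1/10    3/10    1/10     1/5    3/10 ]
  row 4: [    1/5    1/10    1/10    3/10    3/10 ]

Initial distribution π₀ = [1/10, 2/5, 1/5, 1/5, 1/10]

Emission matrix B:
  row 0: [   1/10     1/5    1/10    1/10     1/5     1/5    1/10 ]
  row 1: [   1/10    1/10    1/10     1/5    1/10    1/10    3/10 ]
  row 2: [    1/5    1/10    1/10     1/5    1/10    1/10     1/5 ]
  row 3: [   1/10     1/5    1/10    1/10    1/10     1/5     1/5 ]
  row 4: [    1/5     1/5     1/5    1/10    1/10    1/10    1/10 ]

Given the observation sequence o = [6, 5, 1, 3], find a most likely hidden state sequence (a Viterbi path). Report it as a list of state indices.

t=0: δ = [1.000e-02, 1.200e-01, 4.000e-02, 4.000e-02, 1.000e-02]  (obs o_0=6)
t=1: δ = [4.800e-03, 2.400e-03, 2.400e-03, 2.400e-03, 3.600e-03]  ψ = [1, 1, 1, 1, 1]  (obs o_1=5)
t=2: δ = [1.440e-04, 9.600e-05, 1.440e-04, 2.160e-04, 2.880e-04]  ψ = [4, 0, 0, 4, 0]  (obs o_2=1)
t=3: δ = [5.760e-06, 1.296e-05, 8.640e-06, 8.640e-06, 8.640e-06]  ψ = [4, 3, 0, 4, 4]  (obs o_3=3)
backtrack: best end state = 1; path = [1, 4, 3, 1]

path = [1, 4, 3, 1]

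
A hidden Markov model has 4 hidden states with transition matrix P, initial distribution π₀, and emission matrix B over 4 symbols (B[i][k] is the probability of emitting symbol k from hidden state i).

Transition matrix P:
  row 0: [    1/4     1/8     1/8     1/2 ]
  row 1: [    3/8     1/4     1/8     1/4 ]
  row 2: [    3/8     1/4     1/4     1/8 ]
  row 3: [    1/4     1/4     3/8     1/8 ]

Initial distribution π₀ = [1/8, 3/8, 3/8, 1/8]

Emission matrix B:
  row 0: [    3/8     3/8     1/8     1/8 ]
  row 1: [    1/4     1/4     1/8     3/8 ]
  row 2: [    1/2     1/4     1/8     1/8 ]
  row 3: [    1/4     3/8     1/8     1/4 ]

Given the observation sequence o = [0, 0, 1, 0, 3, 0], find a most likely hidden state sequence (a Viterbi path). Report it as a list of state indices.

t=0: δ = [4.688e-02, 9.375e-02, 1.875e-01, 3.125e-02]  (obs o_0=0)
t=1: δ = [2.637e-02, 1.172e-02, 2.344e-02, 5.859e-03]  ψ = [2, 2, 2, 0]  (obs o_1=0)
t=2: δ = [3.296e-03, 1.465e-03, 1.465e-03, 4.944e-03]  ψ = [2, 2, 2, 0]  (obs o_2=1)
t=3: δ = [4.635e-04, 3.090e-04, 9.270e-04, 4.120e-04]  ψ = [3, 3, 3, 0]  (obs o_3=0)
t=4: δ = [4.345e-05, 8.690e-05, 2.897e-05, 5.794e-05]  ψ = [2, 2, 2, 0]  (obs o_4=3)
t=5: δ = [1.222e-05, 5.431e-06, 1.086e-05, 5.431e-06]  ψ = [1, 1, 3, 0]  (obs o_5=0)
backtrack: best end state = 0; path = [2, 0, 3, 2, 1, 0]

path = [2, 0, 3, 2, 1, 0]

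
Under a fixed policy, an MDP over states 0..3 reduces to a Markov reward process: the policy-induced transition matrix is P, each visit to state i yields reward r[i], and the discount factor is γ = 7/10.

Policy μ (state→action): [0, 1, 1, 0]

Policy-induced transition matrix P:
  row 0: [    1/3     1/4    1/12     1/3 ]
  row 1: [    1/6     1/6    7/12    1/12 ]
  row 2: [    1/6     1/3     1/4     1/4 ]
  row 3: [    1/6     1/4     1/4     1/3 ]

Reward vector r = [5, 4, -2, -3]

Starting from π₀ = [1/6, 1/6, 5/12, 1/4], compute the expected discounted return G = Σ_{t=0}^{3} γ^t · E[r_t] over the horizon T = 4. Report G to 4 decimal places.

G = 0.9819

t=0: π = [0.1667, 0.1667, 0.4167, 0.2500], E[r] = -0.0833, γ^t·E[r] = -0.083333, running G = -0.083333
t=1: π = [0.1944, 0.2708, 0.2778, 0.2569], E[r] = 0.7292, γ^t·E[r] = 0.510417, running G = 0.427083
t=2: π = [0.1991, 0.2506, 0.3079, 0.2425], E[r] = 0.6545, γ^t·E[r] = 0.320712, running G = 0.747795
t=3: π = [0.1998, 0.2548, 0.3003, 0.2450], E[r] = 0.6825, γ^t·E[r] = 0.234109, running G = 0.981904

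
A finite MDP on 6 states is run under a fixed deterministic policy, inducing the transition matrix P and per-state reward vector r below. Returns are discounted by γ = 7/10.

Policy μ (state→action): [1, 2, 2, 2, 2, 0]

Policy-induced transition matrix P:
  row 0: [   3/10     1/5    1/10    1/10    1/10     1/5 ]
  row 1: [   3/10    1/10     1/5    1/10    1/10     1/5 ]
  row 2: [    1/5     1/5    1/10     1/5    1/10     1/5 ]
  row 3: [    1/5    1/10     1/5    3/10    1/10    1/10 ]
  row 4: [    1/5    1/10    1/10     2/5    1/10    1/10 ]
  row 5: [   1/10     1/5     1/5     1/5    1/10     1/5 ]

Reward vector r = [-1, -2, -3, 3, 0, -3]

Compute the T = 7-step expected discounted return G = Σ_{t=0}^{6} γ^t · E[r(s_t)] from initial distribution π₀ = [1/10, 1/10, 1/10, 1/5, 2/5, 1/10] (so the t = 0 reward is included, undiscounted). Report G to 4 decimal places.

t=0: π = [0.1000, 0.1000, 0.1000, 0.2000, 0.4000, 0.1000], E[r] = -0.3000, γ^t·E[r] = -0.300000, running G = -0.300000
t=1: π = [0.2100, 0.1300, 0.1400, 0.2800, 0.1000, 0.1400], E[r] = -0.4700, γ^t·E[r] = -0.329000, running G = -0.629000
t=2: π = [0.2200, 0.1490, 0.1550, 0.2140, 0.1000, 0.1620], E[r] = -0.8270, γ^t·E[r] = -0.405230, running G = -1.034230
t=3: π = [0.2207, 0.1537, 0.1525, 0.2045, 0.1000, 0.1686], E[r] = -0.8779, γ^t·E[r] = -0.301120, running G = -1.335350
t=4: π = [0.2206, 0.1542, 0.1527, 0.2030, 0.1000, 0.1696], E[r] = -0.8866, γ^t·E[r] = -0.212873, running G = -1.548222
t=5: π = [0.2205, 0.1543, 0.1527, 0.2028, 0.1000, 0.1697], E[r] = -0.8877, γ^t·E[r] = -0.149200, running G = -1.697423
t=6: π = [0.2205, 0.1543, 0.1527, 0.2028, 0.1000, 0.1697], E[r] = -0.8879, γ^t·E[r] = -0.104458, running G = -1.801880

G = -1.8019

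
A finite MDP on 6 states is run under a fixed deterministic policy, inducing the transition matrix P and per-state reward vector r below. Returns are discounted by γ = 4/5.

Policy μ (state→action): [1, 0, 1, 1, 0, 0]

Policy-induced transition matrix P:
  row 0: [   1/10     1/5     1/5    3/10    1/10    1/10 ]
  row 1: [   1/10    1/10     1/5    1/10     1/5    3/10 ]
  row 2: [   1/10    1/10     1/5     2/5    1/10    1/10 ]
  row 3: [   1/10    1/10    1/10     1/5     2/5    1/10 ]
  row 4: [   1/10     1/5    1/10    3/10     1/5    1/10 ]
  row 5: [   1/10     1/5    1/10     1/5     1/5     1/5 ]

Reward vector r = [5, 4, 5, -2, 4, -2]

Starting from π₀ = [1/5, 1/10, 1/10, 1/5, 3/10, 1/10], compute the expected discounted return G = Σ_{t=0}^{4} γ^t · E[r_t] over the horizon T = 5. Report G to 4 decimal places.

G = 6.9962

t=0: π = [0.2000, 0.1000, 0.1000, 0.2000, 0.3000, 0.1000], E[r] = 2.5000, γ^t·E[r] = 2.500000, running G = 2.500000
t=1: π = [0.1000, 0.1600, 0.1400, 0.2600, 0.2100, 0.1300], E[r] = 1.9000, γ^t·E[r] = 1.520000, running G = 4.020000
t=2: π = [0.1000, 0.1440, 0.1400, 0.2430, 0.2280, 0.1450], E[r] = 1.9120, γ^t·E[r] = 1.223680, running G = 5.243680
t=3: π = [0.1000, 0.1473, 0.1384, 0.2464, 0.2246, 0.1433], E[r] = 1.9002, γ^t·E[r] = 0.972902, running G = 6.216582
t=4: π = [0.1000, 0.1468, 0.1386, 0.2454, 0.2254, 0.1438], E[r] = 1.9034, γ^t·E[r] = 0.779620, running G = 6.996203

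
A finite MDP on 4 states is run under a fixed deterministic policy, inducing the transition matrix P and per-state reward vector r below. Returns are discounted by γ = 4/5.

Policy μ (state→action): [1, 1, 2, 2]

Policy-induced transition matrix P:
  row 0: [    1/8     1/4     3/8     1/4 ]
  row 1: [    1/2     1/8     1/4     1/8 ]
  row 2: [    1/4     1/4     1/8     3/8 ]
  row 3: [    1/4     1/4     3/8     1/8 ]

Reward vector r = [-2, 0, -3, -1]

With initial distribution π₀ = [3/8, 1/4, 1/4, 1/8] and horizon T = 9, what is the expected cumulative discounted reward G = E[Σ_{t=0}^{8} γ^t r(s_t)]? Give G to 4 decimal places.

t=0: π = [0.3750, 0.2500, 0.2500, 0.1250], E[r] = -1.6250, γ^t·E[r] = -1.625000, running G = -1.625000
t=1: π = [0.2656, 0.2188, 0.2813, 0.2344], E[r] = -1.6094, γ^t·E[r] = -1.287500, running G = -2.912500
t=2: π = [0.2715, 0.2227, 0.2773, 0.2285], E[r] = -1.6035, γ^t·E[r] = -1.026250, running G = -3.938750
t=3: π = [0.2717, 0.2222, 0.2778, 0.2283], E[r] = -1.6052, γ^t·E[r] = -0.821875, running G = -4.760625
t=4: π = [0.2716, 0.2222, 0.2778, 0.2284], E[r] = -1.6049, γ^t·E[r] = -0.657363, running G = -5.417988
t=5: π = [0.2716, 0.2222, 0.2778, 0.2284], E[r] = -1.6049, γ^t·E[r] = -0.525909, running G = -5.943896
t=6: π = [0.2716, 0.2222, 0.2778, 0.2284], E[r] = -1.6049, γ^t·E[r] = -0.420725, running G = -6.364621
t=7: π = [0.2716, 0.2222, 0.2778, 0.2284], E[r] = -1.6049, γ^t·E[r] = -0.336580, running G = -6.701201
t=8: π = [0.2716, 0.2222, 0.2778, 0.2284], E[r] = -1.6049, γ^t·E[r] = -0.269264, running G = -6.970465

G = -6.9705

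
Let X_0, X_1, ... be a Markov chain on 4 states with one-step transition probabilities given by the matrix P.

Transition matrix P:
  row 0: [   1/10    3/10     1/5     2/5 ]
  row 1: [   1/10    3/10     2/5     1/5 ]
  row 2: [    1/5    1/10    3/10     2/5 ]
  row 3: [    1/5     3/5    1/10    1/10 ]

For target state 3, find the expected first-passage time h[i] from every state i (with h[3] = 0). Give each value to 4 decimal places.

h = [2.8485, 3.3939, 2.7273, 0.0000]

First-step conditioning: h[3] = 0; for i ≠ 3, h[i] = 1 + Σ_k P[i][k]·h[k].
  h[0] = 1 + 1/10·h[0] + 3/10·h[1] + 1/5·h[2]
  h[1] = 1 + 1/10·h[0] + 3/10·h[1] + 2/5·h[2]
  h[2] = 1 + 1/5·h[0] + 1/10·h[1] + 3/10·h[2]
Solving the 3×3 linear system over states ≠ 3 gives exactly h = [94/33, 112/33, 30/11, 0] (h[3] = 0 is the target).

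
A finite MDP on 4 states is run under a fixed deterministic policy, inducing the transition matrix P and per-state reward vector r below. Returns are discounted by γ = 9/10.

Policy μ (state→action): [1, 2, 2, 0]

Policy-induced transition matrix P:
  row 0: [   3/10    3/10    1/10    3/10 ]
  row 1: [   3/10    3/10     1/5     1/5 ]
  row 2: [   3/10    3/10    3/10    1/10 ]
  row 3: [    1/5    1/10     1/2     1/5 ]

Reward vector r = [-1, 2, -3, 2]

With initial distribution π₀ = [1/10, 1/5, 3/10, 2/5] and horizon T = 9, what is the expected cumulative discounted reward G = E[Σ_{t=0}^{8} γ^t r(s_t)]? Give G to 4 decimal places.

G = -0.7994

t=0: π = [0.1000, 0.2000, 0.3000, 0.4000], E[r] = 0.2000, γ^t·E[r] = 0.200000, running G = 0.200000
t=1: π = [0.2600, 0.2200, 0.3400, 0.1800], E[r] = -0.4800, γ^t·E[r] = -0.432000, running G = -0.232000
t=2: π = [0.2820, 0.2640, 0.2620, 0.1920], E[r] = -0.1560, γ^t·E[r] = -0.126360, running G = -0.358360
t=3: π = [0.2808, 0.2616, 0.2556, 0.2020], E[r] = -0.1204, γ^t·E[r] = -0.087772, running G = -0.446132
t=4: π = [0.2798, 0.2596, 0.2581, 0.2025], E[r] = -0.1298, γ^t·E[r] = -0.085162, running G = -0.531293
t=5: π = [0.2797, 0.2595, 0.2586, 0.2022], E[r] = -0.1322, γ^t·E[r] = -0.078042, running G = -0.609335
t=6: π = [0.2798, 0.2596, 0.2585, 0.2021], E[r] = -0.1320, γ^t·E[r] = -0.070163, running G = -0.679498
t=7: π = [0.2798, 0.2596, 0.2585, 0.2021], E[r] = -0.1319, γ^t·E[r] = -0.063095, running G = -0.742593
t=8: π = [0.2798, 0.2596, 0.2585, 0.2021], E[r] = -0.1319, γ^t·E[r] = -0.056783, running G = -0.799376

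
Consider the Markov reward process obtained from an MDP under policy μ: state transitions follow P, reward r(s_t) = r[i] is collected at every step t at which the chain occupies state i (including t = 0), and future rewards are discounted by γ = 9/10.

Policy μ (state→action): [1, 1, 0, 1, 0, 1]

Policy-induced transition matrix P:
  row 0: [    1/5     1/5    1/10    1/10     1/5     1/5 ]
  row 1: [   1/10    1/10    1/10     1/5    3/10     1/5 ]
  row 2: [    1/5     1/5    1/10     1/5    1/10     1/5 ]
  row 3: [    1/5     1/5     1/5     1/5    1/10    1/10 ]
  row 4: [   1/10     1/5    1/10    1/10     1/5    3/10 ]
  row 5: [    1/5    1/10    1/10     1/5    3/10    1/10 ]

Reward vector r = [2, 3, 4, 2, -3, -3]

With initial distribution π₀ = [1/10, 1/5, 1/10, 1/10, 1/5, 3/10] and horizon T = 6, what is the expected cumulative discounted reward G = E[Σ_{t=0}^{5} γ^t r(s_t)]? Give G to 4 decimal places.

G = 1.3942

t=0: π = [0.1000, 0.2000, 0.1000, 0.1000, 0.2000, 0.3000], E[r] = -0.1000, γ^t·E[r] = -0.100000, running G = -0.100000
t=1: π = [0.1600, 0.1500, 0.1100, 0.1700, 0.2300, 0.1800], E[r] = 0.3200, γ^t·E[r] = 0.288000, running G = 0.188000
t=2: π = [0.1620, 0.1670, 0.1170, 0.1610, 0.2050, 0.1880], E[r] = 0.4360, γ^t·E[r] = 0.353160, running G = 0.541160
t=3: π = [0.1628, 0.1645, 0.1161, 0.1633, 0.2077, 0.1856], E[r] = 0.4302, γ^t·E[r] = 0.313616, running G = 0.854776
t=4: π = [0.1628, 0.1650, 0.1163, 0.1630, 0.2071, 0.1859], E[r] = 0.4329, γ^t·E[r] = 0.284026, running G = 1.138801
t=5: π = [0.1628, 0.1649, 0.1163, 0.1630, 0.2072, 0.1858], E[r] = 0.4326, γ^t·E[r] = 0.255439, running G = 1.394240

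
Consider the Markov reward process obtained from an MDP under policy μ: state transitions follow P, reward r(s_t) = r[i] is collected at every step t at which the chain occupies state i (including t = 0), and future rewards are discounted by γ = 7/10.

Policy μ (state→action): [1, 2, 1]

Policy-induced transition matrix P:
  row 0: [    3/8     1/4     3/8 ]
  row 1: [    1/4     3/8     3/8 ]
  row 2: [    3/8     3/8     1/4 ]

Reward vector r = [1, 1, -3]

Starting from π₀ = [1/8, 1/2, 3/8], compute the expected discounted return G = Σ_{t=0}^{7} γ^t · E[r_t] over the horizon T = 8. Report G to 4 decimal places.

G = -1.2003

t=0: π = [0.1250, 0.5000, 0.3750], E[r] = -0.5000, γ^t·E[r] = -0.500000, running G = -0.500000
t=1: π = [0.3125, 0.3594, 0.3281], E[r] = -0.3125, γ^t·E[r] = -0.218750, running G = -0.718750
t=2: π = [0.3301, 0.3359, 0.3340], E[r] = -0.3359, γ^t·E[r] = -0.164609, running G = -0.883359
t=3: π = [0.3330, 0.3337, 0.3333], E[r] = -0.3330, γ^t·E[r] = -0.114222, running G = -0.997581
t=4: π = [0.3333, 0.3334, 0.3333], E[r] = -0.3334, γ^t·E[r] = -0.080043, running G = -1.077624
t=5: π = [0.3333, 0.3333, 0.3333], E[r] = -0.3333, γ^t·E[r] = -0.056022, running G = -1.133647
t=6: π = [0.3333, 0.3333, 0.3333], E[r] = -0.3333, γ^t·E[r] = -0.039216, running G = -1.172863
t=7: π = [0.3333, 0.3333, 0.3333], E[r] = -0.3333, γ^t·E[r] = -0.027451, running G = -1.200314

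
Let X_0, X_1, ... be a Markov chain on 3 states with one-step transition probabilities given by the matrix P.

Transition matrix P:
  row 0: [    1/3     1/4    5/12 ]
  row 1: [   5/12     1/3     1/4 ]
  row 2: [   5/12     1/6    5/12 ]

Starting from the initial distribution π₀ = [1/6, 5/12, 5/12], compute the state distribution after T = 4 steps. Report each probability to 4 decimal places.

t=0: π = [0.1667, 0.4167, 0.4167]
t=1: π = [0.4028, 0.2500, 0.3472]
t=2: π = [0.3831, 0.2419, 0.3750]
t=3: π = [0.3847, 0.2389, 0.3764]
t=4: π = [0.3846, 0.2385, 0.3768]

π = [0.3846, 0.2385, 0.3768]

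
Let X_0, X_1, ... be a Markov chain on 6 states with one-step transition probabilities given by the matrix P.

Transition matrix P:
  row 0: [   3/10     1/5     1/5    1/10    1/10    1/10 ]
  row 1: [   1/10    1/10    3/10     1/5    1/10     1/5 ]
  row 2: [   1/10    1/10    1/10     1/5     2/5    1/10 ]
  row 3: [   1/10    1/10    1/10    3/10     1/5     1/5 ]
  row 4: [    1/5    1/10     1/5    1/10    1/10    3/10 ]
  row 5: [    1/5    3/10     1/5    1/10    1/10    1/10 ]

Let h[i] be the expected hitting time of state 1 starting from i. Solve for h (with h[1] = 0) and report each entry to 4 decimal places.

h = [5.9957, 0.0000, 6.7300, 6.6384, 6.4753, 5.3961]

First-step conditioning: h[1] = 0; for i ≠ 1, h[i] = 1 + Σ_k P[i][k]·h[k].
  h[0] = 1 + 3/10·h[0] + 1/5·h[2] + 1/10·h[3] + 1/10·h[4] + 1/10·h[5]
  h[2] = 1 + 1/10·h[0] + 1/10·h[2] + 1/5·h[3] + 2/5·h[4] + 1/10·h[5]
  h[3] = 1 + 1/10·h[0] + 1/10·h[2] + 3/10·h[3] + 1/5·h[4] + 1/5·h[5]
  h[4] = 1 + 1/5·h[0] + 1/5·h[2] + 1/10·h[3] + 1/10·h[4] + 3/10·h[5]
  h[5] = 1 + 1/5·h[0] + 1/5·h[2] + 1/10·h[3] + 1/10·h[4] + 1/10·h[5]
Solving the 5×5 linear system over states ≠ 1 gives exactly h = [22250/3711, 0, 8325/1237, 24635/3711, 8010/1237, 6675/1237] (h[1] = 0 is the target).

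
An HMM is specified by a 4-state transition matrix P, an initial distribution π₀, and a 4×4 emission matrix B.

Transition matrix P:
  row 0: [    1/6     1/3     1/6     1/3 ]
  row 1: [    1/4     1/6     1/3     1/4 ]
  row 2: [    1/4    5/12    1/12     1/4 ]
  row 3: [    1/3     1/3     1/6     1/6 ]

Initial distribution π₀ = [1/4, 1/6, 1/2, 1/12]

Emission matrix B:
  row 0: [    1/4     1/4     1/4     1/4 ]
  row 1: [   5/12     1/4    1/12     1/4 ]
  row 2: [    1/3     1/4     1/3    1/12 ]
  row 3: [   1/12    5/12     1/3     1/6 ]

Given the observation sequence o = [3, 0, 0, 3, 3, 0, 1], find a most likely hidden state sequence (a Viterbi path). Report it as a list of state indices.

path = [0, 1, 2, 1, 0, 1, 3]

t=0: δ = [6.250e-02, 4.167e-02, 4.167e-02, 1.389e-02]  (obs o_0=3)
t=1: δ = [2.604e-03, 8.681e-03, 4.630e-03, 1.736e-03]  ψ = [0, 0, 1, 0]  (obs o_1=0)
t=2: δ = [5.425e-04, 8.038e-04, 9.645e-04, 1.808e-04]  ψ = [1, 2, 1, 1]  (obs o_2=0)
t=3: δ = [6.028e-05, 1.005e-04, 2.233e-05, 4.019e-05]  ψ = [2, 2, 1, 2]  (obs o_3=3)
t=4: δ = [6.279e-06, 5.023e-06, 2.791e-06, 4.186e-06]  ψ = [1, 0, 1, 1]  (obs o_4=3)
t=5: δ = [3.489e-07, 8.721e-07, 5.582e-07, 1.744e-07]  ψ = [3, 0, 1, 0]  (obs o_5=0)
t=6: δ = [5.451e-08, 5.814e-08, 7.268e-08, 9.085e-08]  ψ = [1, 2, 1, 1]  (obs o_6=1)
backtrack: best end state = 3; path = [0, 1, 2, 1, 0, 1, 3]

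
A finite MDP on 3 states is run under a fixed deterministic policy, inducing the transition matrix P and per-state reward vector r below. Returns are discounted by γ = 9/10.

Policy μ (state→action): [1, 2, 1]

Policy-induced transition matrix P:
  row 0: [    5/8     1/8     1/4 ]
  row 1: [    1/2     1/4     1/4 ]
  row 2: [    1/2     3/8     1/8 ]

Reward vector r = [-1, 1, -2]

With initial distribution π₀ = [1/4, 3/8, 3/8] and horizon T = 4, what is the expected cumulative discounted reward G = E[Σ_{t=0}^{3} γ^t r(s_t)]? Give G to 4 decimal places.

t=0: π = [0.2500, 0.3750, 0.3750], E[r] = -0.6250, γ^t·E[r] = -0.625000, running G = -0.625000
t=1: π = [0.5313, 0.2656, 0.2031], E[r] = -0.6719, γ^t·E[r] = -0.604688, running G = -1.229688
t=2: π = [0.5664, 0.2090, 0.2246], E[r] = -0.8066, γ^t·E[r] = -0.653379, running G = -1.883066
t=3: π = [0.5708, 0.2073, 0.2219], E[r] = -0.8074, γ^t·E[r] = -0.588575, running G = -2.471641

G = -2.4716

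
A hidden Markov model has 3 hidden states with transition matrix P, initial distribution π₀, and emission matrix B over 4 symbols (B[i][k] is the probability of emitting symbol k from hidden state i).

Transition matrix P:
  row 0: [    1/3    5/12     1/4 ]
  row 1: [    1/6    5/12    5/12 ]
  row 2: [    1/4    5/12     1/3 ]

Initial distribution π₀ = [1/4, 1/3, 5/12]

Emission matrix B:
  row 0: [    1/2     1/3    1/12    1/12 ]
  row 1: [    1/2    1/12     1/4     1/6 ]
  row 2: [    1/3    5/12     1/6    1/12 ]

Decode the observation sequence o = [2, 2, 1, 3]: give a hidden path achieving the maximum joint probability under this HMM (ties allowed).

path = [1, 1, 2, 1]

t=0: δ = [2.083e-02, 8.333e-02, 6.944e-02]  (obs o_0=2)
t=1: δ = [1.447e-03, 8.681e-03, 5.787e-03]  ψ = [2, 1, 1]  (obs o_1=2)
t=2: δ = [4.823e-04, 3.014e-04, 1.507e-03]  ψ = [1, 1, 1]  (obs o_2=1)
t=3: δ = [3.140e-05, 1.047e-04, 4.186e-05]  ψ = [2, 2, 2]  (obs o_3=3)
backtrack: best end state = 1; path = [1, 1, 2, 1]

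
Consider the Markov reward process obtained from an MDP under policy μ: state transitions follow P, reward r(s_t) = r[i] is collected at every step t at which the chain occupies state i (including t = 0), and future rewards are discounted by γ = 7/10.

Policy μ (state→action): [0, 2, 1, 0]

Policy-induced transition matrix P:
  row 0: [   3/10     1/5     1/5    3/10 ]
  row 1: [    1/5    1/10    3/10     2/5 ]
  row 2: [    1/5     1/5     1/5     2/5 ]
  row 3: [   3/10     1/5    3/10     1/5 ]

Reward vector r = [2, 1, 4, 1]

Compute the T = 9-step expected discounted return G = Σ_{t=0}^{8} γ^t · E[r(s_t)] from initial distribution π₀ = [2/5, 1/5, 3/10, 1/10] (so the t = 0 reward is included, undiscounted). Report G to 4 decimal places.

G = 6.6675

t=0: π = [0.4000, 0.2000, 0.3000, 0.1000], E[r] = 2.3000, γ^t·E[r] = 2.300000, running G = 2.300000
t=1: π = [0.2500, 0.1800, 0.2300, 0.3400], E[r] = 1.9400, γ^t·E[r] = 1.358000, running G = 3.658000
t=2: π = [0.2590, 0.1820, 0.2520, 0.3070], E[r] = 2.0150, γ^t·E[r] = 0.987350, running G = 4.645350
t=3: π = [0.2566, 0.1818, 0.2489, 0.3127], E[r] = 2.0033, γ^t·E[r] = 0.687132, running G = 5.332482
t=4: π = [0.2569, 0.1818, 0.2495, 0.3118], E[r] = 2.0053, γ^t·E[r] = 0.481468, running G = 5.813950
t=5: π = [0.2569, 0.1818, 0.2494, 0.3119], E[r] = 2.0050, γ^t·E[r] = 0.336973, running G = 6.150923
t=6: π = [0.2569, 0.1818, 0.2494, 0.3119], E[r] = 2.0050, γ^t·E[r] = 0.235888, running G = 6.386811
t=7: π = [0.2569, 0.1818, 0.2494, 0.3119], E[r] = 2.0050, γ^t·E[r] = 0.165121, running G = 6.551931
t=8: π = [0.2569, 0.1818, 0.2494, 0.3119], E[r] = 2.0050, γ^t·E[r] = 0.115585, running G = 6.667516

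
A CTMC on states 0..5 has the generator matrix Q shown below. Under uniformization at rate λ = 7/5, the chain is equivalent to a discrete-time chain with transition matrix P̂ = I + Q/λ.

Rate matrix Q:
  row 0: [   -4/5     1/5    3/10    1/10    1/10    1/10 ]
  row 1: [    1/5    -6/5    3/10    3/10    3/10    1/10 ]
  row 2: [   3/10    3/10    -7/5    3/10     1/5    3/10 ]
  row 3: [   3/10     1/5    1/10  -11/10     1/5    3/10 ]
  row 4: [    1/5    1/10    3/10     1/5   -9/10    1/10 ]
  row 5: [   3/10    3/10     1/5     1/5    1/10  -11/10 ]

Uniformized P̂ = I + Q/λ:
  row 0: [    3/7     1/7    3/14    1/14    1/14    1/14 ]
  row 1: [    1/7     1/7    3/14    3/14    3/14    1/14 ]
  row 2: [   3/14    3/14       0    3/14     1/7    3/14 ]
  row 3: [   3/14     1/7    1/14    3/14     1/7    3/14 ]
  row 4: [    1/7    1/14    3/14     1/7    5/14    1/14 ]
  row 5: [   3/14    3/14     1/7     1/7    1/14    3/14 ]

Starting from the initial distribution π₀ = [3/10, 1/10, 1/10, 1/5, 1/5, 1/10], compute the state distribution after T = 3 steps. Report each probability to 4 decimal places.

π = [0.2450, 0.1516, 0.1502, 0.1579, 0.1609, 0.1343]

t=0: π = [0.3000, 0.1000, 0.1000, 0.2000, 0.2000, 0.1000]
t=1: π = [0.2571, 0.1429, 0.1571, 0.1500, 0.1643, 0.1286]
t=2: π = [0.2474, 0.1515, 0.1500, 0.1566, 0.1607, 0.1337]
t=3: π = [0.2450, 0.1516, 0.1502, 0.1579, 0.1609, 0.1343]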